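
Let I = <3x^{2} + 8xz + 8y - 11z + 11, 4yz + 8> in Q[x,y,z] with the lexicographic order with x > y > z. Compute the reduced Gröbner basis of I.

f_1 = 3x^{2} + 8xz + 8y - 11z + 11, LT = x^{2}.
f_2 = 4yz + 8, LT = yz.

The S-polynomials (S(f_1,f_2)) all reduce to 0 modulo the current basis, so we have a Gröbner basis.

G = {x^{2} + \tfrac{8}{3}xz + \tfrac{8}{3}y - \tfrac{11}{3}z + \tfrac{11}{3}, yz + 2}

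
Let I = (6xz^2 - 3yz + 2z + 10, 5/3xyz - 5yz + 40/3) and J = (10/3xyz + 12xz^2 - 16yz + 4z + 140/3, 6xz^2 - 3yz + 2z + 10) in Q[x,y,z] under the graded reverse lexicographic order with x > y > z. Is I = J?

Yes, the ideals are equal.

For a fixed monomial order, each ideal has a unique reduced Gröbner basis; comparing bases decides equality.
Buchberger on the first generating set:
f_1 = 6xz^2 - 3yz + 2z + 10, LT = xz^2.
f_2 = 5/3xyz - 5yz + 40/3, LT = xyz.

S(f_1,f_2): lcm = xyz^2. S = -1/2y^2z + 3yz^2 + 1/3yz + 5/3y - 8z.
  leading term y^2z: no divisor's leading term divides it; move -1/2y^2z to the remainder.
  leading term yz^2: no divisor's leading term divides it; move 3yz^2 to the remainder.
  leading term yz: no divisor's leading term divides it; move 1/3yz to the remainder.
  leading term y: no divisor's leading term divides it; move 5/3y to the remainder.
  leading term z: no divisor's leading term divides it; move -8z to the remainder.
  remainder -1/2y^2z + 3yz^2 + 1/3yz + 5/3y - 8z ≠ 0; add g_3 = -1/2y^2z + 3yz^2 + 1/3yz + 5/3y - 8z to the basis.

S(f_2,g_3): lcm = xy^2z. S = 6xyz^2 + 2/3xyz - 3y^2z + 10/3xy - 16xz + 8y.
  leading term xyz^2: subtract (y)·f_1 from 6xyz^2 + 2/3xyz - 3y^2z + 10/3xy - 16xz + 8y → 2/3xyz + 10/3xy - 16xz - 2yz - 2y
  leading term xyz: subtract (2/5)·f_2 from 2/3xyz + 10/3xy - 16xz - 2yz - 2y → 10/3xy - 16xz - 2y - 16/3
  leading term xy: no divisor's leading term divides it; move 10/3xy to the remainder.
  leading term xz: no divisor's leading term divides it; move -16xz to the remainder.
  leading term y: no divisor's leading term divides it; move -2y to the remainder.
  leading term 1: no divisor's leading term divides it; move -16/3 to the remainder.
  remainder 10/3xy - 16xz - 2y - 16/3 ≠ 0; add g_4 = 10/3xy - 16xz - 2y - 16/3 to the basis.

The other S-polynomials (S(f_1,g_3), S(f_1,g_4), S(f_2,g_4), S(g_3,g_4)) all reduce to 0 modulo the current basis, so we have a Gröbner basis.
Inter-reduce: drop elements whose leading term is divisible by another's, tail-reduce, and make monic.
Reduced Gröbner basis: {y^2z - 6yz^2 - 2/3yz - 10/3y + 16z, xz^2 - 1/2yz + 1/3z + 5/3, xy - 24/5xz - 3/5y - 8/5}.

Buchberger on the second generating set:
h_1 = 10/3xyz + 12xz^2 - 16yz + 4z + 140/3, LT = xyz.
h_2 = 6xz^2 - 3yz + 2z + 10, LT = xz^2.

S(h_1,h_2): lcm = xyz^2. S = 18/5xz^3 + 1/2y^2z - 24/5yz^2 - 1/3yz + 6/5z^2 - 5/3y + 14z.
  leading term xz^3: subtract (3/5z)·h_2 from 18/5xz^3 + 1/2y^2z - 24/5yz^2 - 1/3yz + 6/5z^2 - 5/3y + 14z → 1/2y^2z - 3yz^2 - 1/3yz - 5/3y + 8z
  leading term y^2z: no divisor's leading term divides it; move 1/2y^2z to the remainder.
  leading term yz^2: no divisor's leading term divides it; move -3yz^2 to the remainder.
  leading term yz: no divisor's leading term divides it; move -1/3yz to the remainder.
  leading term y: no divisor's leading term divides it; move -5/3y to the remainder.
  leading term z: no divisor's leading term divides it; move 8z to the remainder.
  remainder 1/2y^2z - 3yz^2 - 1/3yz - 5/3y + 8z ≠ 0; add k_3 = 1/2y^2z - 3yz^2 - 1/3yz - 5/3y + 8z to the basis.

S(h_1,k_3): lcm = xy^2z. S = 48/5xyz^2 + 2/3xyz - 24/5y^2z + 10/3xy - 16xz + 6/5yz + 14y.
  leading term xyz^2: subtract (72/25z)·h_1 from 48/5xyz^2 + 2/3xyz - 24/5y^2z + 10/3xy - 16xz + 6/5yz + 14y → -864/25xz^3 + 2/3xyz - 24/5y^2z + 1152/25yz^2 + 10/3xy - 16xz + 6/5yz - 288/25z^2 + 14y - 672/5z
  leading term xz^3: subtract (-144/25z)·h_2 from -864/25xz^3 + 2/3xyz - 24/5y^2z + 1152/25yz^2 + 10/3xy - 16xz + 6/5yz - 288/25z^2 + 14y - 672/5z → 2/3xyz - 24/5y^2z + 144/5yz^2 + 10/3xy - 16xz + 6/5yz + 14y - 384/5z
  leading term xyz: subtract (1/5)·h_1 from 2/3xyz - 24/5y^2z + 144/5yz^2 + 10/3xy - 16xz + 6/5yz + 14y - 384/5z → -24/5y^2z - 12/5xz^2 + 144/5yz^2 + 10/3xy - 16xz + 22/5yz + 14y - 388/5z - 28/3
  leading term y^2z: subtract (-48/5)·k_3 from -24/5y^2z - 12/5xz^2 + 144/5yz^2 + 10/3xy - 16xz + 22/5yz + 14y - 388/5z - 28/3 → -12/5xz^2 + 10/3xy - 16xz + 6/5yz - 2y - 4/5z - 28/3
  leading term xz^2: subtract (-2/5)·h_2 from -12/5xz^2 + 10/3xy - 16xz + 6/5yz - 2y - 4/5z - 28/3 → 10/3xy - 16xz - 2y - 16/3
  leading term xy: no divisor's leading term divides it; move 10/3xy to the remainder.
  leading term xz: no divisor's leading term divides it; move -16xz to the remainder.
  leading term y: no divisor's leading term divides it; move -2y to the remainder.
  leading term 1: no divisor's leading term divides it; move -16/3 to the remainder.
  remainder 10/3xy - 16xz - 2y - 16/3 ≠ 0; add k_4 = 10/3xy - 16xz - 2y - 16/3 to the basis.

The other S-polynomials (S(h_2,k_3), S(h_1,k_4), S(h_2,k_4), S(k_3,k_4)) all reduce to 0 modulo the current basis, so we have a Gröbner basis.
Inter-reduce: drop elements whose leading term is divisible by another's, tail-reduce, and make monic.
Reduced Gröbner basis: {y^2z - 6yz^2 - 2/3yz - 10/3y + 16z, xz^2 - 1/2yz + 1/3z + 5/3, xy - 24/5xz - 3/5y - 8/5}.

The two bases agree; hence the ideals are identical.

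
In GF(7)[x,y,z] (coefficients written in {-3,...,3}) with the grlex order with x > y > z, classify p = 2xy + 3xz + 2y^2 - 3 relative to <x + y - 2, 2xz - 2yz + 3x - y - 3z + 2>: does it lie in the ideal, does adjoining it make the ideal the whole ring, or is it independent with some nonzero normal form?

Adjoining 2xy + 3xz + 2y^2 - 3 makes the ideal the whole ring: the system is inconsistent.

First compute the reduced Gröbner basis of I by Buchberger's algorithm.
f_1 = x + y - 2, LT = x.
f_2 = 2xz - 2yz + 3x - y - 3z + 2, LT = xz.

S(f_1,f_2): lcm = xz. S = 2yz + 2x - 3y + 3z - 1.
  leading term yz: no divisor's leading term divides it; move 2yz to the remainder.
  leading term x: subtract (2)·f_1 from 2x - 3y + 3z - 1 → 2y + 3z + 3
  leading term y: no divisor's leading term divides it; move 2y to the remainder.
  leading term z: no divisor's leading term divides it; move 3z to the remainder.
  leading term 1: no divisor's leading term divides it; move 3 to the remainder.
  remainder 2yz + 2y + 3z + 3 ≠ 0; add h_3 = 2yz + 2y + 3z + 3 to the basis.

S(f_1,h_3): leading monomials are coprime, so the S-polynomial reduces to 0 (Buchberger's first criterion).
S(f_2,h_3): lcm = xyz. S = -y^2z - 3xy + 2xz + 3y^2 + 2yz + 2x + y.
  leading term y^2z: subtract (3y)·h_3 from -y^2z - 3xy + 2xz + 3y^2 + 2yz + 2x + y → -3xy + 2xz - 3y^2 + 2x - y
  leading term xy: subtract (-3y)·f_1 from -3xy + 2xz - 3y^2 + 2x - y → 2xz + 2x
  leading term xz: subtract (2z)·f_1 from 2xz + 2x → -2yz + 2x - 3z
  leading term yz: subtract (-1)·h_3 from -2yz + 2x - 3z → 2x + 2y + 3
  leading term x: subtract (2)·f_1 from 2x + 2y + 3 → 0
  remainder 0.

Every S-polynomial of the final basis reduces to 0, so we have a Gröbner basis.
Inter-reduce: drop elements whose leading term is divisible by another's, tail-reduce, and make monic.
Reduced Gröbner basis: {yz + y - 2z - 2, x + y - 2}.
Label its elements g_1 = yz + y - 2z - 2, g_2 = x + y - 2.

Reduce p = 2xy + 3xz + 2y^2 - 3 modulo G:
  leading term xy: subtract (2y)·g_2 from 2xy + 3xz + 2y^2 - 3 → 3xz - 3y - 3
  leading term xz: subtract (3z)·g_2 from 3xz - 3y - 3 → -3yz - 3y - z - 3
  leading term yz: subtract (-3)·g_1 from -3yz - 3y - z - 3 → -2
  leading term 1: no divisor's leading term divides it; move -2 to the remainder.
  normal form = -2.
The normal form is nonzero, so p ∉ I. Since p minus its normal form lies in I, I + (p) = I + (r) where r = -2; decide whether this ideal is the whole ring.
Here r = -2 is a nonzero constant, hence a unit: 1 ∈ I + (p), the Gröbner basis of I + (p) is {1}, and the enlarged system has no common solution — adjoining p is inconsistent.

Ideal membership is decidable via reduction modulo a Gröbner basis.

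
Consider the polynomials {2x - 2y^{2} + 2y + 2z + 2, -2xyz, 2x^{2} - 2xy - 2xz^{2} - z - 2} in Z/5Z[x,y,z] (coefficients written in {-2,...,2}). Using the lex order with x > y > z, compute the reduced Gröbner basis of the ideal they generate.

G = {x - y^{2} + y + z + 1, y^{4} + 2y^{3} + yz - 2y + z^{3} + 2z^{2} - z, y^{2}z - yz - 2z^{4} + z^{3} + 2z^{2}, yz^{2} + 2yz, z^{5} - z^{4} - 2z^{3} - 2z^{2}}

f_1 = 2x - 2y^{2} + 2y + 2z + 2, LT = x.
f_2 = -2xyz, LT = xyz.
f_3 = 2x^{2} - 2xy - 2xz^{2} - z - 2, LT = x^{2}.

S(f_1,f_2): lcm = xyz. S = -y^{3}z + y^{2}z + yz^{2} + yz.
  reduce S modulo (f_1, f_2, f_3):
  remainder -y^{3}z + y^{2}z + yz^{2} + yz ≠ 0; add g_4 = -y^{3}z + y^{2}z + yz^{2} + yz to the basis.

S(f_1,f_3): lcm = x^{2}. S = -xy^{2} + 2xy + xz^{2} + xz + x - 2z + 1.
  reduce S modulo (f_1, f_2, f_3, g_4):
  remainder -y^{4} - 2y^{3} + y^{2}z^{2} + 2y^{2}z - yz^{2} + 2yz + 2y - z^{3} - 2z^{2} + z ≠ 0; add g_5 = -y^{4} - 2y^{3} + y^{2}z^{2} + 2y^{2}z - yz^{2} + 2yz + 2y - z^{3} - 2z^{2} + z to the basis.

S(f_2,f_3): lcm = x^{2}yz. S = xy^{2}z + xyz^{3} - 2yz^{2} + yz.
  reduce S modulo (f_1, f_2, f_3, g_4, g_5):
  remainder -2yz^{2} + yz ≠ 0; add g_6 = -2yz^{2} + yz to the basis.

S(f_2,g_5): lcm = xy^{4}z. S = -2xy^{3}z + xy^{2}z^{3} + 2xy^{2}z^{2} - xyz^{3} + 2xyz^{2} + 2xyz - xz^{4} - 2xz^{3} + xz^{2}.
  reduce S modulo (f_1, f_2, f_3, g_4, g_5, g_6):
  remainder -2y^{2}z + 2yz + z^{5} - 2z^{4} + z^{3} - z^{2} ≠ 0; add g_7 = -2y^{2}z + 2yz + z^{5} - 2z^{4} + z^{3} - z^{2} to the basis.

S(g_4,g_5): lcm = y^{4}z. S = 2y^{3}z + y^{2}z^{3} + y^{2}z^{2} - y^{2}z - yz^{3} + 2yz^{2} + 2yz - z^{4} - 2z^{3} + z^{2}.
  reduce S modulo (f_1, f_2, f_3, g_4, g_5, g_6, g_7):
  remainder -z^{5} + z^{4} + 2z^{3} + 2z^{2} ≠ 0; add g_8 = -z^{5} + z^{4} + 2z^{3} + 2z^{2} to the basis.

The other S-polynomials (S(f_1,g_4), S(f_2,g_4), S(f_3,g_4), S(f_1,g_5), S(f_3,g_5), S(f_1,g_6), S(f_2,g_6), S(f_3,g_6), S(g_4,g_6), S(g_5,g_6), S(f_1,g_7), S(f_2,g_7), S(f_3,g_7), S(g_4,g_7), S(g_5,g_7), S(g_6,g_7), S(f_1,g_8), S(f_2,g_8), S(f_3,g_8), S(g_4,g_8), S(g_5,g_8), S(g_6,g_8), S(g_7,g_8)) all reduce to 0 modulo the current basis, so we have a Gröbner basis.
Inter-reduce: drop elements whose leading term is divisible by another's, tail-reduce, and make monic.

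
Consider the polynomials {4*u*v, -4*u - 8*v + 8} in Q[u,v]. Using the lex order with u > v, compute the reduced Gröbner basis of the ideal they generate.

G = {u + 2*v - 2, v**2 - v}

Buchberger's algorithm terminates because the ascending chain of leading-term ideals stabilizes.

f_1 = 4*u*v, LT = u*v.
f_2 = -4*u - 8*v + 8, LT = u.

S(f_1,f_2): lcm = u*v. S = -2*v**2 + 2*v.
  leading term v**2: no divisor's leading term divides it; move -2*v**2 to the remainder.
  leading term v: no divisor's leading term divides it; move 2*v to the remainder.
  remainder -2*v**2 + 2*v ≠ 0; add g_3 = -2*v**2 + 2*v to the basis.

The other S-polynomials (S(f_1,g_3), S(f_2,g_3)) all reduce to 0 modulo the current basis, so we have a Gröbner basis.
Inter-reduce: drop elements whose leading term is divisible by another's, tail-reduce, and make monic.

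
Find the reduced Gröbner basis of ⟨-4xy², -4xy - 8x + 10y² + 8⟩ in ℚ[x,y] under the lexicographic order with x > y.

G = {x + ⅝y³ - 5/4y² + ½y - 1, y⁴ + ⅘y²}

This is the nonlinear analogue of row-reducing a linear system.

f_1 = -4xy², LT = xy².
f_2 = -4xy - 8x + 10y² + 8, LT = xy.

S(f_1,f_2): lcm = xy². S = -2xy + 5/2y³ + 2y.
  leading term xy: subtract (½)·f_2 from -2xy + 5/2y³ + 2y → 4x + 5/2y³ - 5y² + 2y - 4
  leading term x: no divisor's leading term divides it; move 4x to the remainder.
  leading term y³: no divisor's leading term divides it; move 5/2y³ to the remainder.
  leading term y²: no divisor's leading term divides it; move -5y² to the remainder.
  leading term y: no divisor's leading term divides it; move 2y to the remainder.
  leading term 1: no divisor's leading term divides it; move -4 to the remainder.
  remainder 4x + 5/2y³ - 5y² + 2y - 4 ≠ 0; add g_3 = 4x + 5/2y³ - 5y² + 2y - 4 to the basis.

S(f_1,g_3): lcm = xy². S = -⅝y⁵ + 5/4y⁴ - ½y³ + y².
  leading term y⁵: no divisor's leading term divides it; move -⅝y⁵ to the remainder.
  leading term y⁴: no divisor's leading term divides it; move 5/4y⁴ to the remainder.
  leading term y³: no divisor's leading term divides it; move -½y³ to the remainder.
  leading term y²: no divisor's leading term divides it; move y² to the remainder.
  remainder -⅝y⁵ + 5/4y⁴ - ½y³ + y² ≠ 0; add g_4 = -⅝y⁵ + 5/4y⁴ - ½y³ + y² to the basis.

S(f_2,g_3): lcm = xy. S = 2x - ⅝y⁴ + 5/4y³ - 3y² + y - 2.
  leading term x: subtract (½)·g_3 from 2x - ⅝y⁴ + 5/4y³ - 3y² + y - 2 → -⅝y⁴ - ½y²
  leading term y⁴: no divisor's leading term divides it; move -⅝y⁴ to the remainder.
  leading term y²: no divisor's leading term divides it; move -½y² to the remainder.
  remainder -⅝y⁴ - ½y² ≠ 0; add g_5 = -⅝y⁴ - ½y² to the basis.

S(f_1,g_4): lcm = xy⁵. S = 2xy⁴ - ⅘xy³ + 8/5xy².
  leading term xy⁴: subtract (-½y²)·f_1 from 2xy⁴ - ⅘xy³ + 8/5xy² → -⅘xy³ + 8/5xy²
  leading term xy³: subtract (⅕y)·f_1 from -⅘xy³ + 8/5xy² → 8/5xy²
  leading term xy²: subtract (-⅖)·f_1 from 8/5xy² → 0
  remainder 0.

S(f_2,g_4): lcm = xy⁵. S = 4xy⁴ - ⅘xy³ + 8/5xy² - 5/2y⁶ - 2y⁴.
  leading term xy⁴: subtract (-y²)·f_1 from 4xy⁴ - ⅘xy³ + 8/5xy² - 5/2y⁶ - 2y⁴ → -⅘xy³ + 8/5xy² - 5/2y⁶ - 2y⁴
  leading term xy³: subtract (⅕y)·f_1 from -⅘xy³ + 8/5xy² - 5/2y⁶ - 2y⁴ → 8/5xy² - 5/2y⁶ - 2y⁴
  leading term xy²: subtract (-⅖)·f_1 from 8/5xy² - 5/2y⁶ - 2y⁴ → -5/2y⁶ - 2y⁴
  leading term y⁶: subtract (4y)·g_4 from -5/2y⁶ - 2y⁴ → -5y⁵ - 4y³
  leading term y⁵: subtract (8)·g_4 from -5y⁵ - 4y³ → -10y⁴ - 8y²
  leading term y⁴: subtract (16)·g_5 from -10y⁴ - 8y² → 0
  remainder 0.

S(g_3,g_4): leading monomials are coprime, so the S-polynomial reduces to 0 (Buchberger's first criterion).
S(f_1,g_5): lcm = xy⁴. S = -⅘xy².
  leading term xy²: subtract (⅕)·f_1 from -⅘xy² → 0
  remainder 0.

S(f_2,g_5): lcm = xy⁴. S = 2xy³ - ⅘xy² - 5/2y⁵ - 2y³.
  leading term xy³: subtract (-½y)·f_1 from 2xy³ - ⅘xy² - 5/2y⁵ - 2y³ → -⅘xy² - 5/2y⁵ - 2y³
  leading term xy²: subtract (⅕)·f_1 from -⅘xy² - 5/2y⁵ - 2y³ → -5/2y⁵ - 2y³
  leading term y⁵: subtract (4)·g_4 from -5/2y⁵ - 2y³ → -5y⁴ - 4y²
  leading term y⁴: subtract (8)·g_5 from -5y⁴ - 4y² → 0
  remainder 0.

S(g_3,g_5): leading monomials are coprime, so the S-polynomial reduces to 0 (Buchberger's first criterion).
S(g_4,g_5): lcm = y⁵. S = -2y⁴ - 8/5y².
  leading term y⁴: subtract (16/5)·g_5 from -2y⁴ - 8/5y² → 0
  remainder 0.

Every S-polynomial of the final basis reduces to 0, so we have a Gröbner basis.
Inter-reduce: drop elements whose leading term is divisible by another's, tail-reduce, and make monic.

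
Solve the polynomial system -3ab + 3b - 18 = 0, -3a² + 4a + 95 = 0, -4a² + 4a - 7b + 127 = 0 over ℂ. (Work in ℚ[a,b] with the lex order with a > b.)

{(-5, 1)}

Compute a lex Gröbner basis by Buchberger's algorithm.
f_1 = -3ab + 3b - 18, LT = ab.
f_2 = -3a² + 4a + 95, LT = a².
f_3 = -4a² + 4a - 7b + 127, LT = a².

S(f_1,f_2): lcm = a²b. S = ⅓ab + 6a + 95/3b.
  leading term ab: subtract (-1/9)·f_1 from ⅓ab + 6a + 95/3b → 6a + 32b - 2
  leading term a: no divisor's leading term divides it; move 6a to the remainder.
  leading term b: no divisor's leading term divides it; move 32b to the remainder.
  leading term 1: no divisor's leading term divides it; move -2 to the remainder.
  remainder 6a + 32b - 2 ≠ 0; add h_4 = 6a + 32b - 2 to the basis.

S(f_1,f_3): lcm = a²b. S = 6a - 7/4b² + 127/4b.
  leading term a: subtract (1)·h_4 from 6a - 7/4b² + 127/4b → -7/4b² - ¼b + 2
  leading term b²: no divisor's leading term divides it; move -7/4b² to the remainder.
  leading term b: no divisor's leading term divides it; move -¼b to the remainder.
  leading term 1: no divisor's leading term divides it; move 2 to the remainder.
  remainder -7/4b² - ¼b + 2 ≠ 0; add h_5 = -7/4b² - ¼b + 2 to the basis.

S(f_2,f_3): lcm = a². S = -⅓a - 7/4b + 1/12.
  leading term a: subtract (-1/18)·h_4 from -⅓a - 7/4b + 1/12 → 1/36b - 1/36
  leading term b: no divisor's leading term divides it; move 1/36b to the remainder.
  leading term 1: no divisor's leading term divides it; move -1/36 to the remainder.
  remainder 1/36b - 1/36 ≠ 0; add h_6 = 1/36b - 1/36 to the basis.

S(f_1,h_4): lcm = ab. S = -16/3b² - ⅔b + 6.
  leading term b²: subtract (64/21)·h_5 from -16/3b² - ⅔b + 6 → 2/21b - 2/21
  leading term b: subtract (24/7)·h_6 from 2/21b - 2/21 → 0
  remainder 0.

S(f_2,h_4): lcm = a². S = -16/3ab - a - 95/3.
  leading term ab: subtract (16/9)·f_1 from -16/3ab - a - 95/3 → -a - 16/3b + ⅓
  leading term a: subtract (-⅙)·h_4 from -a - 16/3b + ⅓ → 0
  remainder 0.

S(f_3,h_4): lcm = a². S = -16/3ab - ⅔a + 7/4b - 127/4.
  leading term ab: subtract (16/9)·f_1 from -16/3ab - ⅔a + 7/4b - 127/4 → -⅔a - 43/12b + ¼
  leading term a: subtract (-1/9)·h_4 from -⅔a - 43/12b + ¼ → -1/36b + 1/36
  leading term b: subtract (-1)·h_6 from -1/36b + 1/36 → 0
  remainder 0.

S(f_1,h_5): lcm = ab². S = -1/7ab + 8/7a - b² + 6b.
  leading term ab: subtract (1/21)·f_1 from -1/7ab + 8/7a - b² + 6b → 8/7a - b² + 41/7b + 6/7
  leading term a: subtract (4/21)·h_4 from 8/7a - b² + 41/7b + 6/7 → -b² - 5/21b + 26/21
  leading term b²: subtract (4/7)·h_5 from -b² - 5/21b + 26/21 → -2/21b + 2/21
  leading term b: subtract (-24/7)·h_6 from -2/21b + 2/21 → 0
  remainder 0.

S(f_2,h_5): leading monomials are coprime, so the S-polynomial reduces to 0 (Buchberger's first criterion).
S(f_3,h_5): leading monomials are coprime, so the S-polynomial reduces to 0 (Buchberger's first criterion).
S(h_4,h_5): leading monomials are coprime, so the S-polynomial reduces to 0 (Buchberger's first criterion).
S(f_1,h_6): lcm = ab. S = a - b + 6.
  leading term a: subtract (⅙)·h_4 from a - b + 6 → -19/3b + 19/3
  leading term b: subtract (-228)·h_6 from -19/3b + 19/3 → 0
  remainder 0.

S(f_2,h_6): leading monomials are coprime, so the S-polynomial reduces to 0 (Buchberger's first criterion).
S(f_3,h_6): leading monomials are coprime, so the S-polynomial reduces to 0 (Buchberger's first criterion).
S(h_4,h_6): leading monomials are coprime, so the S-polynomial reduces to 0 (Buchberger's first criterion).
S(h_5,h_6): lcm = b². S = 8/7b - 8/7.
  leading term b: subtract (288/7)·h_6 from 8/7b - 8/7 → 0
  remainder 0.

Every S-polynomial of the final basis reduces to 0, so we have a Gröbner basis.
Inter-reduce: drop elements whose leading term is divisible by another's, tail-reduce, and make monic.
Reduced Gröbner basis: {a + 5, b - 1}.

Since the basis is lex-ordered, b - 1 is univariate in b. Its roots are {1}. Back-substituting each root into the other basis elements fixes the other coordinates.
  b = 1: the earlier basis element becomes a + 5 = 0, giving a = -5 — point (-5, 1).
Check: every point annihilates each of the original generators.
Zero-dimensionality of the ideal guarantees finitely many solutions over ℂ.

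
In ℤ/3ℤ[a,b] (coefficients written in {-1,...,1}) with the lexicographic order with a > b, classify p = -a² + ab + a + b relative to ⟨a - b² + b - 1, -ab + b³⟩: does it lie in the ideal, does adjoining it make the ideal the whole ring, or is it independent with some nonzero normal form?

-a² + ab + a + b is independent of I; its normal form modulo I is -b.

First compute the reduced Gröbner basis of I by Buchberger's algorithm.
f_1 = a - b² + b - 1, LT = a.
f_2 = -ab + b³, LT = ab.

S(f_1,f_2): lcm = ab. S = b² - b.
  leading term b²: no divisor's leading term divides it; move b² to the remainder.
  leading term b: no divisor's leading term divides it; move -b to the remainder.
  remainder b² - b ≠ 0; add h_3 = b² - b to the basis.

The other S-polynomials (S(f_1,h_3), S(f_2,h_3)) all reduce to 0 modulo the current basis, so we have a Gröbner basis.
Inter-reduce: drop elements whose leading term is divisible by another's, tail-reduce, and make monic.
Reduced Gröbner basis: {a - 1, b² - b}.
Label its elements g_1 = a - 1, g_2 = b² - b.

Reduce p = -a² + ab + a + b modulo G:
  leading term a²: subtract (-a)·g_1 from -a² + ab + a + b → ab + b
  leading term ab: subtract (b)·g_1 from ab + b → -b
  leading term b: no divisor's leading term divides it; move -b to the remainder.
  normal form = -b.
The normal form is nonzero, so p ∉ I. Since p minus its normal form lies in I, I + (p) = I + (r) where r = -b; decide whether this ideal is the whole ring.
Run Buchberger on G together with r (pairs among the g_i already reduce to 0 since G is a Gröbner basis):
g_1 = a - 1, LT = a.
g_2 = b² - b, LT = b².
r = -b, LT = b.

The S-polynomials (S(g_1,g_2), S(g_1,r), S(g_2,r)) all reduce to 0 modulo the current basis, so we have a Gröbner basis.
Inter-reduce: drop elements whose leading term is divisible by another's, tail-reduce, and make monic.
Reduced Gröbner basis: {a - 1, b}.
The reduced Gröbner basis of I + (p) is {a - 1, b} ≠ {1}, a proper ideal, so the enlarged system stays consistent: p is independent of I, with normal form -b.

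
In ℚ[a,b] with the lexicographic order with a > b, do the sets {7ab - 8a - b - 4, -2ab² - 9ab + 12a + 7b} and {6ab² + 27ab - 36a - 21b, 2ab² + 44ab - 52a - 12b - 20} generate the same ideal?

Yes, the ideals are equal.

For a fixed monomial order, each ideal has a unique reduced Gröbner basis; comparing bases decides equality.
Buchberger on the first generating set:
f_1 = 7ab - 8a - b - 4, LT = ab.
f_2 = -2ab² - 9ab + 12a + 7b, LT = ab².

S(f_1,f_2): lcm = ab². S = -79/14ab + 6a - 1/7b² + 41/14b.
  leading term ab: subtract (-79/98)·f_1 from -79/14ab + 6a - 1/7b² + 41/14b → -22/49a - 1/7b² + 104/49b - 158/49
  leading term a: no divisor's leading term divides it; move -22/49a to the remainder.
  leading term b²: no divisor's leading term divides it; move -1/7b² to the remainder.
  leading term b: no divisor's leading term divides it; move 104/49b to the remainder.
  leading term 1: no divisor's leading term divides it; move -158/49 to the remainder.
  remainder -22/49a - 1/7b² + 104/49b - 158/49 ≠ 0; add g_3 = -22/49a - 1/7b² + 104/49b - 158/49 to the basis.

S(f_1,g_3): lcm = ab. S = -8/7a - 7/22b³ + 52/11b² - 564/77b - 4/7.
  leading term a: subtract (28/11)·g_3 from -8/7a - 7/22b³ + 52/11b² - 564/77b - 4/7 → -7/22b³ + 56/11b² - 140/11b + 84/11
  leading term b³: no divisor's leading term divides it; move -7/22b³ to the remainder.
  leading term b²: no divisor's leading term divides it; move 56/11b² to the remainder.
  leading term b: no divisor's leading term divides it; move -140/11b to the remainder.
  leading term 1: no divisor's leading term divides it; move 84/11 to the remainder.
  remainder -7/22b³ + 56/11b² - 140/11b + 84/11 ≠ 0; add g_4 = -7/22b³ + 56/11b² - 140/11b + 84/11 to the basis.

The other S-polynomials (S(f_2,g_3), S(f_1,g_4), S(f_2,g_4), S(g_3,g_4)) all reduce to 0 modulo the current basis, so we have a Gröbner basis.
Inter-reduce: drop elements whose leading term is divisible by another's, tail-reduce, and make monic.
Reduced Gröbner basis: {a + 7/22b² - 52/11b + 79/11, b³ - 16b² + 40b - 24}.

Buchberger on the second generating set:
h_1 = 6ab² + 27ab - 36a - 21b, LT = ab².
h_2 = 2ab² + 44ab - 52a - 12b - 20, LT = ab².

S(h_1,h_2): lcm = ab². S = -35/2ab + 20a + 5/2b + 10.
  leading term ab: no divisor's leading term divides it; move -35/2ab to the remainder.
  leading term a: no divisor's leading term divides it; move 20a to the remainder.
  leading term b: no divisor's leading term divides it; move 5/2b to the remainder.
  leading term 1: no divisor's leading term divides it; move 10 to the remainder.
  remainder -35/2ab + 20a + 5/2b + 10 ≠ 0; add k_3 = -35/2ab + 20a + 5/2b + 10 to the basis.

S(h_1,k_3): lcm = ab². S = 79/14ab - 6a + 1/7b² - 41/14b.
  leading term ab: subtract (-79/245)·k_3 from 79/14ab - 6a + 1/7b² - 41/14b → 22/49a + 1/7b² - 104/49b + 158/49
  leading term a: no divisor's leading term divides it; move 22/49a to the remainder.
  leading term b²: no divisor's leading term divides it; move 1/7b² to the remainder.
  leading term b: no divisor's leading term divides it; move -104/49b to the remainder.
  leading term 1: no divisor's leading term divides it; move 158/49 to the remainder.
  remainder 22/49a + 1/7b² - 104/49b + 158/49 ≠ 0; add k_4 = 22/49a + 1/7b² - 104/49b + 158/49 to the basis.

S(h_1,k_4): lcm = ab². S = 9/2ab - 6a - 7/22b⁴ + 52/11b³ - 79/11b² - 7/2b.
  leading term ab: subtract (-9/35)·k_3 from 9/2ab - 6a - 7/22b⁴ + 52/11b³ - 79/11b² - 7/2b → -6/7a - 7/22b⁴ + 52/11b³ - 79/11b² - 20/7b + 18/7
  leading term a: subtract (-21/11)·k_4 from -6/7a - 7/22b⁴ + 52/11b³ - 79/11b² - 20/7b + 18/7 → -7/22b⁴ + 52/11b³ - 76/11b² - 76/11b + 96/11
  leading term b⁴: no divisor's leading term divides it; move -7/22b⁴ to the remainder.
  leading term b³: no divisor's leading term divides it; move 52/11b³ to the remainder.
  leading term b²: no divisor's leading term divides it; move -76/11b² to the remainder.
  leading term b: no divisor's leading term divides it; move -76/11b to the remainder.
  leading term 1: no divisor's leading term divides it; move 96/11 to the remainder.
  remainder -7/22b⁴ + 52/11b³ - 76/11b² - 76/11b + 96/11 ≠ 0; add k_5 = -7/22b⁴ + 52/11b³ - 76/11b² - 76/11b + 96/11 to the basis.

S(k_3,k_4): lcm = ab. S = -8/7a - 7/22b³ + 52/11b² - 564/77b - 4/7.
  leading term a: subtract (-28/11)·k_4 from -8/7a - 7/22b³ + 52/11b² - 564/77b - 4/7 → -7/22b³ + 56/11b² - 140/11b + 84/11
  leading term b³: no divisor's leading term divides it; move -7/22b³ to the remainder.
  leading term b²: no divisor's leading term divides it; move 56/11b² to the remainder.
  leading term b: no divisor's leading term divides it; move -140/11b to the remainder.
  leading term 1: no divisor's leading term divides it; move 84/11 to the remainder.
  remainder -7/22b³ + 56/11b² - 140/11b + 84/11 ≠ 0; add k_6 = -7/22b³ + 56/11b² - 140/11b + 84/11 to the basis.

The other S-polynomials (S(h_2,k_3), S(h_2,k_4), S(h_1,k_5), S(h_2,k_5), S(k_3,k_5), S(k_4,k_5), S(h_1,k_6), S(h_2,k_6), S(k_3,k_6), S(k_4,k_6), S(k_5,k_6)) all reduce to 0 modulo the current basis, so we have a Gröbner basis.
Inter-reduce: drop elements whose leading term is divisible by another's, tail-reduce, and make monic.
Reduced Gröbner basis: {a + 7/22b² - 52/11b + 79/11, b³ - 16b² + 40b - 24}.

Same reduced basis, so the two generating sets span the same ideal.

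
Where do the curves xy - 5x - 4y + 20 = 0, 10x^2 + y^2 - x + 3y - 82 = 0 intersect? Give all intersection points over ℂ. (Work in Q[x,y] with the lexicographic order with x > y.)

Compute a lex Gröbner basis by Buchberger's algorithm.
f_1 = xy - 5x - 4y + 20, LT = xy.
f_2 = 10x^2 - x + y^2 + 3y - 82, LT = x^2.

S(f_1,f_2): lcm = x^2y. S = -5x^2 - 39/10xy + 20x - 1/10y^3 - 3/10y^2 + 41/5y.
  reduce S modulo (f_1, f_2):
  remainder -1/10y^3 + 1/5y^2 - 59/10y + 37 ≠ 0; add h_3 = -1/10y^3 + 1/5y^2 - 59/10y + 37 to the basis.

The other S-polynomials (S(f_1,h_3), S(f_2,h_3)) all reduce to 0 modulo the current basis, so we have a Gröbner basis.
Inter-reduce: drop elements whose leading term is divisible by another's, tail-reduce, and make monic.
Reduced Gröbner basis: {x^2 - 1/10x + 1/10y^2 + 3/10y - 41/5, xy - 5x - 4y + 20, y^3 - 2y^2 + 59y - 370}.

The lex basis is triangular: the last element involves only y. Solving y^3 - 2y^2 + 59y - 370 = 0 gives y ∈ {5, -3/2 - sqrt(287)*I/2, -3/2 + sqrt(287)*I/2}; substituting each value into the earlier elements determines the remaining variables.
  y = 5: the earlier basis element becomes x^2 - 1/10x - 21/5 = 0, giving x = -2, 21/10 — points (-2, 5), (21/10, 5).
  y = -3/2 - sqrt(287)*I/2: the earlier basis elements become x^2 - 1/10x - 78/5 = 0; -13*x/2 - sqrt(287)*I*x/2 + 26 + 2*sqrt(287)*I = 0, giving x = 4 — point (4, -3/2 - sqrt(287)*I/2).
  y = -3/2 + sqrt(287)*I/2: the earlier basis elements become x^2 - 1/10x - 78/5 = 0; -13*x/2 + sqrt(287)*I*x/2 + 26 - 2*sqrt(287)*I = 0, giving x = 4 — point (4, -3/2 + sqrt(287)*I/2).

{(-2, 5), (21/10, 5), (4, -3/2 - sqrt(287)*I/2), (4, -3/2 + sqrt(287)*I/2)}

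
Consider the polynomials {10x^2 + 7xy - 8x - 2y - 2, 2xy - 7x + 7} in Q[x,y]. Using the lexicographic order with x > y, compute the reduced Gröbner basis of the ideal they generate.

f_1 = 10x^2 + 7xy - 8x - 2y - 2, LT = x^2.
f_2 = 2xy - 7x + 7, LT = xy.

S(f_1,f_2): lcm = x^2y. S = 7/2x^2 + 7/10xy^2 - 4/5xy - 7/2x - 1/5y^2 - 1/5y.
  reduce S modulo (f_1, f_2):
  remainder -7/2x - 1/5y^2 - 39/20y + 7/2 ≠ 0; add g_3 = -7/2x - 1/5y^2 - 39/20y + 7/2 to the basis.

S(f_2,g_3): lcm = xy. S = -7/2x - 2/35y^3 - 39/70y^2 + y + 7/2.
  reduce S modulo (f_1, f_2, g_3):
  remainder -2/35y^3 - 5/14y^2 + 59/20y ≠ 0; add g_4 = -2/35y^3 - 5/14y^2 + 59/20y to the basis.

The other S-polynomials (S(f_1,g_3), S(f_1,g_4), S(f_2,g_4), S(g_3,g_4)) all reduce to 0 modulo the current basis, so we have a Gröbner basis.
Inter-reduce: drop elements whose leading term is divisible by another's, tail-reduce, and make monic.

G = {x + 2/35y^2 + 39/70y - 1, y^3 + 25/4y^2 - 413/8y}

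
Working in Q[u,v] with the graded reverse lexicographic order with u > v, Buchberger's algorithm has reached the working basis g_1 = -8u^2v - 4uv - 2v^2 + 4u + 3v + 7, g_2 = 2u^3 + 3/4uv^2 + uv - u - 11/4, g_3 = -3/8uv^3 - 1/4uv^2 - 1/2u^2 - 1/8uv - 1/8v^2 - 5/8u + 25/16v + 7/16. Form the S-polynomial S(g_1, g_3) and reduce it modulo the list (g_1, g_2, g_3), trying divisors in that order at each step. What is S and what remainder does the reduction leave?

lcm(LM(g_1), LM(g_3)) = u^2v^3.
S = (lcm/LT(g_1))·g_1 − (lcm/LT(g_3))·g_3 = -2/3u^2v^2 + 1/2uv^3 + 1/4v^4 - 4/3u^3 - 1/3u^2v - 5/6uv^2 - 3/8v^3 - 5/3u^2 + 25/6uv - 7/8v^2 + 7/6u.
Reduce S modulo (g_1, g_2, g_3) in that order:
  leading term u^2v^2: subtract (1/12v)·g_1 from -2/3u^2v^2 + 1/2uv^3 + 1/4v^4 - 4/3u^3 - 1/3u^2v - 5/6uv^2 - 3/8v^3 - 5/3u^2 + 25/6uv - 7/8v^2 + 7/6u → 1/2uv^3 + 1/4v^4 - 4/3u^3 - 1/3u^2v - 1/2uv^2 - 5/24v^3 - 5/3u^2 + 23/6uv - 9/8v^2 + 7/6u - 7/12v
  leading term uv^3: subtract (-4/3)·g_3 from 1/2uv^3 + 1/4v^4 - 4/3u^3 - 1/3u^2v - 1/2uv^2 - 5/24v^3 - 5/3u^2 + 23/6uv - 9/8v^2 + 7/6u - 7/12v → 1/4v^4 - 4/3u^3 - 1/3u^2v - 5/6uv^2 - 5/24v^3 - 7/3u^2 + 11/3uv - 31/24v^2 + 1/3u + 3/2v + 7/12
  leading term v^4: no divisor's leading term divides it; move 1/4v^4 to the remainder.
  leading term u^3: subtract (-2/3)·g_2 from -4/3u^3 - 1/3u^2v - 5/6uv^2 - 5/24v^3 - 7/3u^2 + 11/3uv - 31/24v^2 + 1/3u + 3/2v + 7/12 → -1/3u^2v - 1/3uv^2 - 5/24v^3 - 7/3u^2 + 13/3uv - 31/24v^2 - 1/3u + 3/2v - 5/4
  leading term u^2v: subtract (1/24)·g_1 from -1/3u^2v - 1/3uv^2 - 5/24v^3 - 7/3u^2 + 13/3uv - 31/24v^2 - 1/3u + 3/2v - 5/4 → -1/3uv^2 - 5/24v^3 - 7/3u^2 + 9/2uv - 29/24v^2 - 1/2u + 11/8v - 37/24
  leading term uv^2: no divisor's leading term divides it; move -1/3uv^2 to the remainder.
  leading term v^3: no divisor's leading term divides it; move -5/24v^3 to the remainder.
  leading term u^2: no divisor's leading term divides it; move -7/3u^2 to the remainder.
  leading term uv: no divisor's leading term divides it; move 9/2uv to the remainder.
  leading term v^2: no divisor's leading term divides it; move -29/24v^2 to the remainder.
  leading term u: no divisor's leading term divides it; move -1/2u to the remainder.
  leading term v: no divisor's leading term divides it; move 11/8v to the remainder.
  leading term 1: no divisor's leading term divides it; move -37/24 to the remainder.
The remainder 1/4v^4 - 1/3uv^2 - 5/24v^3 - 7/3u^2 + 9/2uv - 29/24v^2 - 1/2u + 11/8v - 37/24 is nonzero, so it would be added as the next basis element.

S(g_1, g_3) = -2/3u^2v^2 + 1/2uv^3 + 1/4v^4 - 4/3u^3 - 1/3u^2v - 5/6uv^2 - 3/8v^3 - 5/3u^2 + 25/6uv - 7/8v^2 + 7/6u; remainder on division = 1/4v^4 - 1/3uv^2 - 5/24v^3 - 7/3u^2 + 9/2uv - 29/24v^2 - 1/2u + 11/8v - 37/24.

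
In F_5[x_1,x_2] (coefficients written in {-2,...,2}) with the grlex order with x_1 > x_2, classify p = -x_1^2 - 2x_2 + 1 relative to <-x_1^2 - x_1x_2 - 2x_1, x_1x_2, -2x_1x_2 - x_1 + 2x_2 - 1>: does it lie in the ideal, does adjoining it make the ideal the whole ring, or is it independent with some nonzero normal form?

-x_1^2 - 2x_2 + 1 lies in I (it reduces to 0).

First compute the reduced Gröbner basis of I by Buchberger's algorithm.
f_1 = -x_1^2 - x_1x_2 - 2x_1, LT = x_1^2.
f_2 = x_1x_2, LT = x_1x_2.
f_3 = -2x_1x_2 - x_1 + 2x_2 - 1, LT = x_1x_2.

S(f_1,f_3): lcm = x_1^2x_2. S = x_1x_2^2 + 2x_1^2 - 2x_1x_2 + 2x_1.
  leading term x_1x_2^2: subtract (x_2)·f_2 from x_1x_2^2 + 2x_1^2 - 2x_1x_2 + 2x_1 → 2x_1^2 - 2x_1x_2 + 2x_1
  leading term x_1^2: subtract (-2)·f_1 from 2x_1^2 - 2x_1x_2 + 2x_1 → x_1x_2 - 2x_1
  leading term x_1x_2: subtract (1)·f_2 from x_1x_2 - 2x_1 → -2x_1
  leading term x_1: no divisor's leading term divides it; move -2x_1 to the remainder.
  remainder -2x_1 ≠ 0; add h_4 = -2x_1 to the basis.

S(f_2,f_3): lcm = x_1x_2. S = 2x_1 + x_2 + 2.
  leading term x_1: subtract (-1)·h_4 from 2x_1 + x_2 + 2 → x_2 + 2
  leading term x_2: no divisor's leading term divides it; move x_2 to the remainder.
  leading term 1: no divisor's leading term divides it; move 2 to the remainder.
  remainder x_2 + 2 ≠ 0; add h_5 = x_2 + 2 to the basis.

The other S-polynomials (S(f_1,f_2), S(f_1,h_4), S(f_2,h_4), S(f_3,h_4), S(f_1,h_5), S(f_2,h_5), S(f_3,h_5), S(h_4,h_5)) all reduce to 0 modulo the current basis, so we have a Gröbner basis.
Inter-reduce: drop elements whose leading term is divisible by another's, tail-reduce, and make monic.
Reduced Gröbner basis: {x_1, x_2 + 2}.
Label its elements g_1 = x_1, g_2 = x_2 + 2.

Reduce p = -x_1^2 - 2x_2 + 1 modulo G:
  leading term x_1^2: subtract (-x_1)·g_1 from -x_1^2 - 2x_2 + 1 → -2x_2 + 1
  leading term x_2: subtract (-2)·g_2 from -2x_2 + 1 → 0
  normal form = 0.
Since the normal form is 0, p ∈ I.

Ideal membership is decidable via reduction modulo a Gröbner basis.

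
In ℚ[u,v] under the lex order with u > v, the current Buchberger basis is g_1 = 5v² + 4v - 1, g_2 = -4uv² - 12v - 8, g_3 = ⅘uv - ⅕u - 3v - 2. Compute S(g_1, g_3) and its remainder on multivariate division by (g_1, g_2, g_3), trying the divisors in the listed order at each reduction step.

lcm(LM(g_1), LM(g_3)) = uv².
S = (lcm/LT(g_1))·g_1 − (lcm/LT(g_3))·g_3 = 21/20uv - ⅕u + 15/4v² + 5/2v.
Reduce S modulo (g_1, g_2, g_3) in that order:
  leading term uv: subtract (21/16)·g_3 from 21/20uv - ⅕u + 15/4v² + 5/2v → 1/16u + 15/4v² + 103/16v + 21/8
  leading term u: no divisor's leading term divides it; move 1/16u to the remainder.
  leading term v²: subtract (¾)·g_1 from 15/4v² + 103/16v + 21/8 → 55/16v + 27/8
  leading term v: no divisor's leading term divides it; move 55/16v to the remainder.
  leading term 1: no divisor's leading term divides it; move 27/8 to the remainder.
The remainder 1/16u + 55/16v + 27/8 is nonzero, so it would be added as the next basis element.

S(g_1, g_3) = 21/20uv - ⅕u + 15/4v² + 5/2v; remainder on division = 1/16u + 55/16v + 27/8.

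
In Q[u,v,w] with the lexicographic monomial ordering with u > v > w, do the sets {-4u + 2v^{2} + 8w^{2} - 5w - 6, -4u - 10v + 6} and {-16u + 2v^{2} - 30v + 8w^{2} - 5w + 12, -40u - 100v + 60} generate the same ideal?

Equality of ideals is decidable: compute both reduced Gröbner bases (unique for the ordering) and check whether they agree.
Buchberger on the first generating set:
f_1 = -4u + 2v^{2} + 8w^{2} - 5w - 6, LT = u.
f_2 = -4u - 10v + 6, LT = u.

S(f_1,f_2): lcm = u. S = -\tfrac{1}{2}v^{2} - \tfrac{5}{2}v - 2w^{2} + \tfrac{5}{4}w + 3.
  leading term v^{2}: no divisor's leading term divides it; move -\tfrac{1}{2}v^{2} to the remainder.
  leading term v: no divisor's leading term divides it; move -\tfrac{5}{2}v to the remainder.
  leading term w^{2}: no divisor's leading term divides it; move -2w^{2} to the remainder.
  leading term w: no divisor's leading term divides it; move \tfrac{5}{4}w to the remainder.
  leading term 1: no divisor's leading term divides it; move 3 to the remainder.
  remainder -\tfrac{1}{2}v^{2} - \tfrac{5}{2}v - 2w^{2} + \tfrac{5}{4}w + 3 ≠ 0; add g_3 = -\tfrac{1}{2}v^{2} - \tfrac{5}{2}v - 2w^{2} + \tfrac{5}{4}w + 3 to the basis.

The other S-polynomials (S(f_1,g_3), S(f_2,g_3)) all reduce to 0 modulo the current basis, so we have a Gröbner basis.
Inter-reduce: drop elements whose leading term is divisible by another's, tail-reduce, and make monic.
Reduced Gröbner basis: {u + \tfrac{5}{2}v - \tfrac{3}{2}, v^{2} + 5v + 4w^{2} - \tfrac{5}{2}w - 6}.

Buchberger on the second generating set:
h_1 = -16u + 2v^{2} - 30v + 8w^{2} - 5w + 12, LT = u.
h_2 = -40u - 100v + 60, LT = u.

S(h_1,h_2): lcm = u. S = -\tfrac{1}{8}v^{2} - \tfrac{5}{8}v - \tfrac{1}{2}w^{2} + \tfrac{5}{16}w + \tfrac{3}{4}.
  leading term v^{2}: no divisor's leading term divides it; move -\tfrac{1}{8}v^{2} to the remainder.
  leading term v: no divisor's leading term divides it; move -\tfrac{5}{8}v to the remainder.
  leading term w^{2}: no divisor's leading term divides it; move -\tfrac{1}{2}w^{2} to the remainder.
  leading term w: no divisor's leading term divides it; move \tfrac{5}{16}w to the remainder.
  leading term 1: no divisor's leading term divides it; move \tfrac{3}{4} to the remainder.
  remainder -\tfrac{1}{8}v^{2} - \tfrac{5}{8}v - \tfrac{1}{2}w^{2} + \tfrac{5}{16}w + \tfrac{3}{4} ≠ 0; add k_3 = -\tfrac{1}{8}v^{2} - \tfrac{5}{8}v - \tfrac{1}{2}w^{2} + \tfrac{5}{16}w + \tfrac{3}{4} to the basis.

The other S-polynomials (S(h_1,k_3), S(h_2,k_3)) all reduce to 0 modulo the current basis, so we have a Gröbner basis.
Inter-reduce: drop elements whose leading term is divisible by another's, tail-reduce, and make monic.
Reduced Gröbner basis: {u + \tfrac{5}{2}v - \tfrac{3}{2}, v^{2} + 5v + 4w^{2} - \tfrac{5}{2}w - 6}.

The two bases agree; hence the ideals are identical.
The same test decides containment: I ⊆ J iff every generator of I reduces to 0 modulo a Gröbner basis of J.

Yes, the ideals are equal.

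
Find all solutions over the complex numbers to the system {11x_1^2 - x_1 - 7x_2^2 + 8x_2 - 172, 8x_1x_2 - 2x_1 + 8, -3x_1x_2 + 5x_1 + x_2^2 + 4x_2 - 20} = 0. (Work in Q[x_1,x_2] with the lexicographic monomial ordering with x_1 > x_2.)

{(4, 0)}

Compute a lex Gröbner basis by Buchberger's algorithm.
f_1 = 11x_1^2 - x_1 - 7x_2^2 + 8x_2 - 172, LT = x_1^2.
f_2 = 8x_1x_2 - 2x_1 + 8, LT = x_1x_2.
f_3 = -3x_1x_2 + 5x_1 + x_2^2 + 4x_2 - 20, LT = x_1x_2.

S(f_1,f_2): lcm = x_1^2x_2. S = 1/4x_1^2 - 1/11x_1x_2 - x_1 - 7/11x_2^3 + 8/11x_2^2 - 172/11x_2.
  leading term x_1^2: subtract (1/44)·f_1 from 1/4x_1^2 - 1/11x_1x_2 - x_1 - 7/11x_2^3 + 8/11x_2^2 - 172/11x_2 → -1/11x_1x_2 - 43/44x_1 - 7/11x_2^3 + 39/44x_2^2 - 174/11x_2 + 43/11
  leading term x_1x_2: subtract (-1/88)·f_2 from -1/11x_1x_2 - 43/44x_1 - 7/11x_2^3 + 39/44x_2^2 - 174/11x_2 + 43/11 → -x_1 - 7/11x_2^3 + 39/44x_2^2 - 174/11x_2 + 4
  leading term x_1: no divisor's leading term divides it; move -x_1 to the remainder.
  leading term x_2^3: no divisor's leading term divides it; move -7/11x_2^3 to the remainder.
  leading term x_2^2: no divisor's leading term divides it; move 39/44x_2^2 to the remainder.
  leading term x_2: no divisor's leading term divides it; move -174/11x_2 to the remainder.
  leading term 1: no divisor's leading term divides it; move 4 to the remainder.
  remainder -x_1 - 7/11x_2^3 + 39/44x_2^2 - 174/11x_2 + 4 ≠ 0; add h_4 = -x_1 - 7/11x_2^3 + 39/44x_2^2 - 174/11x_2 + 4 to the basis.

S(f_1,f_3): lcm = x_1^2x_2. S = 5/3x_1^2 + 1/3x_1x_2^2 + 41/33x_1x_2 - 20/3x_1 - 7/11x_2^3 + 8/11x_2^2 - 172/11x_2.
  leading term x_1^2: subtract (5/33)·f_1 from 5/3x_1^2 + 1/3x_1x_2^2 + 41/33x_1x_2 - 20/3x_1 - 7/11x_2^3 + 8/11x_2^2 - 172/11x_2 → 1/3x_1x_2^2 + 41/33x_1x_2 - 215/33x_1 - 7/11x_2^3 + 59/33x_2^2 - 556/33x_2 + 860/33
  leading term x_1x_2^2: subtract (1/24x_2)·f_2 from 1/3x_1x_2^2 + 41/33x_1x_2 - 215/33x_1 - 7/11x_2^3 + 59/33x_2^2 - 556/33x_2 + 860/33 → 175/132x_1x_2 - 215/33x_1 - 7/11x_2^3 + 59/33x_2^2 - 189/11x_2 + 860/33
  leading term x_1x_2: subtract (175/1056)·f_2 from 175/132x_1x_2 - 215/33x_1 - 7/11x_2^3 + 59/33x_2^2 - 189/11x_2 + 860/33 → -3265/528x_1 - 7/11x_2^3 + 59/33x_2^2 - 189/11x_2 + 3265/132
  leading term x_1: subtract (3265/528)·h_4 from -3265/528x_1 - 7/11x_2^3 + 59/33x_2^2 - 189/11x_2 + 3265/132 → 19159/5808x_2^3 - 85799/23232x_2^2 + 78053/968x_2
  leading term x_2^3: no divisor's leading term divides it; move 19159/5808x_2^3 to the remainder.
  leading term x_2^2: no divisor's leading term divides it; move -85799/23232x_2^2 to the remainder.
  leading term x_2: no divisor's leading term divides it; move 78053/968x_2 to the remainder.
  remainder 19159/5808x_2^3 - 85799/23232x_2^2 + 78053/968x_2 ≠ 0; add h_5 = 19159/5808x_2^3 - 85799/23232x_2^2 + 78053/968x_2 to the basis.

S(f_2,f_3): lcm = x_1x_2. S = 17/12x_1 + 1/3x_2^2 + 4/3x_2 - 17/3.
  leading term x_1: subtract (-17/12)·h_4 from 17/12x_1 + 1/3x_2^2 + 4/3x_2 - 17/3 → -119/132x_2^3 + 839/528x_2^2 - 1391/66x_2
  leading term x_2^3: subtract (-44/161)·h_5 from -119/132x_2^3 + 839/528x_2^2 - 1391/66x_2 → 40/69x_2^2 + 464/483x_2
  leading term x_2^2: no divisor's leading term divides it; move 40/69x_2^2 to the remainder.
  leading term x_2: no divisor's leading term divides it; move 464/483x_2 to the remainder.
  remainder 40/69x_2^2 + 464/483x_2 ≠ 0; add h_6 = 40/69x_2^2 + 464/483x_2 to the basis.

S(f_2,h_5): lcm = x_1x_2^3. S = 20/23x_1x_2^2 - 468318/19159x_1x_2 + x_2^2.
  leading term x_1x_2^2: subtract (5/46x_2)·f_2 from 20/23x_1x_2^2 - 468318/19159x_1x_2 + x_2^2 → -464153/19159x_1x_2 + x_2^2 - 20/23x_2
  leading term x_1x_2: subtract (-464153/153272)·f_2 from -464153/19159x_1x_2 + x_2^2 - 20/23x_2 → -464153/76636x_1 + x_2^2 - 20/23x_2 + 464153/19159
  leading term x_1: subtract (464153/76636)·h_4 from -464153/76636x_1 + x_2^2 - 20/23x_2 + 464153/19159 → 464153/120428x_2^3 - 14729983/3371984x_2^2 + 40014791/421498x_2
  leading term x_2^3: subtract (61268196/52438183)·h_5 from 464153/120428x_2^3 - 14729983/3371984x_2^2 + 40014791/421498x_2 → -23496/440657x_2^2 + 37949120/52438183x_2
  leading term x_2^2: subtract (-8811/95795)·h_6 from -23496/440657x_2^2 + 37949120/52438183x_2 → 9257072/11399605x_2
  leading term x_2: no divisor's leading term divides it; move 9257072/11399605x_2 to the remainder.
  remainder 9257072/11399605x_2 ≠ 0; add h_7 = 9257072/11399605x_2 to the basis.

The other S-polynomials (S(f_1,h_4), S(f_2,h_4), S(f_3,h_4), S(f_1,h_5), S(f_3,h_5), S(h_4,h_5), S(f_1,h_6), S(f_2,h_6), S(f_3,h_6), S(h_4,h_6), S(h_5,h_6), S(f_1,h_7), S(f_2,h_7), S(f_3,h_7), S(h_4,h_7), S(h_5,h_7), S(h_6,h_7)) all reduce to 0 modulo the current basis, so we have a Gröbner basis.
Inter-reduce: drop elements whose leading term is divisible by another's, tail-reduce, and make monic.
Reduced Gröbner basis: {x_1 - 4, x_2}.

Elimination: the polynomial x_2 lies in the elimination ideal for x_2, so x_2 ∈ {0}. For each such x_2, the remaining basis elements (now univariate) give the rest of the solution.
  x_2 = 0: the earlier basis element becomes x_1 - 4 = 0, giving x_1 = 4 — point (4, 0).
Each listed point satisfies every original equation (direct substitution).
This is the nonlinear analogue of row-reducing a linear system.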